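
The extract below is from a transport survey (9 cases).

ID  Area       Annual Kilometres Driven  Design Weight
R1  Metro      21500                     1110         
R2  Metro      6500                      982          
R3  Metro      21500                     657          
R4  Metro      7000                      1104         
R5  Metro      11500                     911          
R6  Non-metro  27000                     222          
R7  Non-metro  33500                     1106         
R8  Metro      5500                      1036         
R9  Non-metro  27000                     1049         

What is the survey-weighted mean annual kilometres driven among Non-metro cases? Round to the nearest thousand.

Non-metro rows: R6, R7, R9
Weighted sum = 27000×222 + 33500×1106 + 27000×1049
  = 5994000 + 37051000 + 28323000 = 71368000
Sum of weights = 222 + 1106 + 1049 = 2377
Weighted mean = 71368000 / 2377 = 30024.401

30000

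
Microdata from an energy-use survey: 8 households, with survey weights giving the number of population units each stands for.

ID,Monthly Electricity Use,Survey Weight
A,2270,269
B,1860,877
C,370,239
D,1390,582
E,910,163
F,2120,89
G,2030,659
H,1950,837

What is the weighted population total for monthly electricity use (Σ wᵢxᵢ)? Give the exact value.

6446190

Weighted total = 2270×269 + 1860×877 + 370×239 + 1390×582 + 910×163 + 2120×89 + 2030×659 + 1950×837
  = 610630 + 1631220 + 88430 + 808980 + 148330 + 188680 + 1337770 + 1632150 = 6446190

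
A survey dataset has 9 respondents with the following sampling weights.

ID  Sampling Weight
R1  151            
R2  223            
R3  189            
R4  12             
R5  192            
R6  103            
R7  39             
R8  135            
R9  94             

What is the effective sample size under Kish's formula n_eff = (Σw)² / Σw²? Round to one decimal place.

7.0

Σ wᵢ = 151 + 223 + 189 + 12 + 192 + 103 + 39 + 135 + 94 = 1138
Σ wᵢ² = 22801 + 49729 + 35721 + 144 + 36864 + 10609 + 1521 + 18225 + 8836 = 184450
n_eff = 1138² / 184450 = 1295044 / 184450 = 7.0211114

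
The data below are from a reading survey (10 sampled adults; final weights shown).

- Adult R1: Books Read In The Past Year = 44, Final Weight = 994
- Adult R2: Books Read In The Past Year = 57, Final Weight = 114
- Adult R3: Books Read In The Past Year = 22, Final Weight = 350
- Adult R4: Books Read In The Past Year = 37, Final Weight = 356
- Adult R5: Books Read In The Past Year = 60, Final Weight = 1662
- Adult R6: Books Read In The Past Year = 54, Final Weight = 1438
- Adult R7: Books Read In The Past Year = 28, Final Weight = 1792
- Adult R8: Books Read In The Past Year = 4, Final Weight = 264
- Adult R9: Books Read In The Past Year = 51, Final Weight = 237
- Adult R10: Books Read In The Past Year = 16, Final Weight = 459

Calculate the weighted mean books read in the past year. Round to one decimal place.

41.6

Weighted sum = 319141
Sum of weights = 994 + 114 + 350 + 356 + 1662 + 1438 + 1792 + 264 + 237 + 459 = 7666
Weighted mean = 319141 / 7666 = 41.630707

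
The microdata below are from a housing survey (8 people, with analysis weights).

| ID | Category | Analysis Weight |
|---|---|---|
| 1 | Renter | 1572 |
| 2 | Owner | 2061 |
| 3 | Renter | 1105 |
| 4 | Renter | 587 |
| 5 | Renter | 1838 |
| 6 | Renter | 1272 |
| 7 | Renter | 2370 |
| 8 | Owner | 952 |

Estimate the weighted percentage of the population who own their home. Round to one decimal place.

25.6

Sum of weights for 'Owner' = 2061 + 952 = 3013
Total weight = 1572 + 2061 + 1105 + 587 + 1838 + 1272 + 2370 + 952 = 11757
Weighted proportion = 3013 / 11757 = 0.25627286 → 25.627286%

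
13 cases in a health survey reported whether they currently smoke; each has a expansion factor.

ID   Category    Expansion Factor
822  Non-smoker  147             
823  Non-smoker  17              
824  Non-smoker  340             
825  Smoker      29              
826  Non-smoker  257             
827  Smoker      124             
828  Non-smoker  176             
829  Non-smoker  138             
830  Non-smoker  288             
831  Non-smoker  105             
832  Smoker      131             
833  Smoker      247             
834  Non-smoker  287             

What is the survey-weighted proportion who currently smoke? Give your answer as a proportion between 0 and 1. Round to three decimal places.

0.232

Sum of weights for 'Smoker' = 29 + 124 + 131 + 247 = 531
Total weight = 2286
Weighted proportion = 531 / 2286 = 0.23228346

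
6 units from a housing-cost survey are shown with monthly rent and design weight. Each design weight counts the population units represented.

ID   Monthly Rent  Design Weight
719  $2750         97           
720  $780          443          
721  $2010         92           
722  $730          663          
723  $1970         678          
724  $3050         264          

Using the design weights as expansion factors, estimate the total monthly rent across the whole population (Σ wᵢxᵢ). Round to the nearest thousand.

3422000

Weighted total = 2750×97 + 780×443 + 2010×92 + 730×663 + 1970×678 + 3050×264
  = 266750 + 345540 + 184920 + 483990 + 1335660 + 805200 = 3422060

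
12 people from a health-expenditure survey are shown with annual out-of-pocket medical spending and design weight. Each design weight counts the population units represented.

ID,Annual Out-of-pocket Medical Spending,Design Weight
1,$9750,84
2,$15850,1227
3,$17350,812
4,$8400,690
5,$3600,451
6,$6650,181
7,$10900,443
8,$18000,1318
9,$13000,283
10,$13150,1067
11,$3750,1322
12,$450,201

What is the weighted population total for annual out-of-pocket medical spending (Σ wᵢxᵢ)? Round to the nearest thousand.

Weighted total = 94289100

94289000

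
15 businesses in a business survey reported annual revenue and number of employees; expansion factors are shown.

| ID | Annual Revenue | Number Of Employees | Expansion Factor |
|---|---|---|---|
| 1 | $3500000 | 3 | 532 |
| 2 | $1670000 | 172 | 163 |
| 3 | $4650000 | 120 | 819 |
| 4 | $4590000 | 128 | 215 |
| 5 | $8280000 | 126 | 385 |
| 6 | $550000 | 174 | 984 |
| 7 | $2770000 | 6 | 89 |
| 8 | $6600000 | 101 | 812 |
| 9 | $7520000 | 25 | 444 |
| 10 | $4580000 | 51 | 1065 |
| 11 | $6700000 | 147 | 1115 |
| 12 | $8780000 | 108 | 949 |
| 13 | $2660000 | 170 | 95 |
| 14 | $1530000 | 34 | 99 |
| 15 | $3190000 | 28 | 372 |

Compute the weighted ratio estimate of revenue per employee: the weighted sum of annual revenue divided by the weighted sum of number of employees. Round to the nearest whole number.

51101

Σ wᵢ·y = 41874290000
Σ wᵢ·x = 819448
Ratio = 41874290000 / 819448 = 51100.607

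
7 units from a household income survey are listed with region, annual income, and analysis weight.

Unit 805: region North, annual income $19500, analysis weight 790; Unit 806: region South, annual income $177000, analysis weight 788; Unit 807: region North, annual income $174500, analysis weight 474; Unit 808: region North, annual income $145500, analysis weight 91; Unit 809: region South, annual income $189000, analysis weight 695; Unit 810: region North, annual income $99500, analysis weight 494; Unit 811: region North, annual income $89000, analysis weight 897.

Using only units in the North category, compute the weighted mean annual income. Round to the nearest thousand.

88000

North rows: 805, 807, 808, 810, 811
Weighted sum = 240344500
Sum of weights = 2746
Weighted mean = 240344500 / 2746 = 87525.31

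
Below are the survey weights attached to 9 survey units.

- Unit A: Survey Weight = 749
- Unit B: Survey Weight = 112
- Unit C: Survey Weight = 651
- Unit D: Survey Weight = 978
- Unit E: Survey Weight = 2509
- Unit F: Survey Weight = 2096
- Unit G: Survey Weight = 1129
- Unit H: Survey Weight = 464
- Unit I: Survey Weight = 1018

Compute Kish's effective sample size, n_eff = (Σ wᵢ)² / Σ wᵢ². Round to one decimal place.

6.2

Σ wᵢ = 749 + 112 + 651 + 978 + 2509 + 2096 + 1129 + 464 + 1018 = 9706
Σ wᵢ² = 561001 + 12544 + 423801 + 956484 + 6295081 + 4393216 + 1274641 + 215296 + 1036324 = 15168388
n_eff = 9706² / 15168388 = 94206436 / 15168388 = 6.2107085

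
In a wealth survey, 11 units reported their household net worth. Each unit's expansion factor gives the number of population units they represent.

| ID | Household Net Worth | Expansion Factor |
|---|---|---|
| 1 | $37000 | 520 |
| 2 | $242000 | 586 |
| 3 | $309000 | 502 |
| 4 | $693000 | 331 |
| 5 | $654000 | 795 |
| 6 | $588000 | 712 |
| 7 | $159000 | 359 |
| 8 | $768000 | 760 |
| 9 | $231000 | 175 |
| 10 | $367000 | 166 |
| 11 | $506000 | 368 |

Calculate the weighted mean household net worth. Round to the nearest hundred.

457400

Weighted sum = 37000×520 + 242000×586 + 309000×502 + 693000×331 + 654000×795 + 588000×712 + 159000×359 + 768000×760 + 231000×175 + 367000×166 + 506000×368
  = 2412455000
Sum of weights = 5274
Weighted mean = 2412455000 / 5274 = 457424.16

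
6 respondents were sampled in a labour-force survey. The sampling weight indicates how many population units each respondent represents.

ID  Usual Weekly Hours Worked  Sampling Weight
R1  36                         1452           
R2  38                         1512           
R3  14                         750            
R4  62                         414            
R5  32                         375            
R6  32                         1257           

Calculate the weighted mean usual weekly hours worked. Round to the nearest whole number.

34

Weighted sum = 36×1452 + 38×1512 + 14×750 + 62×414 + 32×375 + 32×1257
  = 52272 + 57456 + 10500 + 25668 + 12000 + 40224 = 198120
Sum of weights = 1452 + 1512 + 750 + 414 + 375 + 1257 = 5760
Weighted mean = 198120 / 5760 = 34.395833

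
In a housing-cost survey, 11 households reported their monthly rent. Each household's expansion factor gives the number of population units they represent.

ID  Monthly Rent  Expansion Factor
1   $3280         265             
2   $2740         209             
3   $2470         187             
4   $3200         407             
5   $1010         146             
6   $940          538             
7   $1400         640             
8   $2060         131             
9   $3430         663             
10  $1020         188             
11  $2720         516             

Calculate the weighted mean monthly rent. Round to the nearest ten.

Weighted sum = 3280×265 + 2740×209 + 2470×187 + 3200×407 + 1010×146 + 940×538 + 1400×640 + 2060×131 + 3430×663 + 1020×188 + 2720×516
  = 8894560
Sum of weights = 265 + 209 + 187 + 407 + 146 + 538 + 640 + 131 + 663 + 188 + 516 = 3890
Weighted mean = 8894560 / 3890 = 2286.5193

2290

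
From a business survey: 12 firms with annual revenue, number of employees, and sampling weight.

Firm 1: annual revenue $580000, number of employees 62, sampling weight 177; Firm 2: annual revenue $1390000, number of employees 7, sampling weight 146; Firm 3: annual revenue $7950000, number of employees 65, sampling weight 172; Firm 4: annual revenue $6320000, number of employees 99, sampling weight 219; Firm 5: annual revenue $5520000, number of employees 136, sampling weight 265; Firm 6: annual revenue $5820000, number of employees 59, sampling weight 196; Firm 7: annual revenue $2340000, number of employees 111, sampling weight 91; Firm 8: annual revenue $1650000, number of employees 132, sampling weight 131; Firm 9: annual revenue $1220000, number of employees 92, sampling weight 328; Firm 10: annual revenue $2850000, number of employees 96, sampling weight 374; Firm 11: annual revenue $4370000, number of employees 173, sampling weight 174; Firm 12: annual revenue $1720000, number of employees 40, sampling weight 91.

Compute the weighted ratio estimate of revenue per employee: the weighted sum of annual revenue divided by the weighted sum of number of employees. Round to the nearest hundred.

Σ wᵢ·y = 580000×177 + 1390000×146 + 7950000×172 + 6320000×219 + 5520000×265 + 5820000×196 + 2340000×91 + 1650000×131 + 1220000×328 + 2850000×374 + 4370000×174 + 1720000×91
  = 102660000 + 202940000 + 1367400000 + 1384080000 + 1462800000 + 1140720000 + 212940000 + 216150000 + 400160000 + 1065900000 + 760380000 + 156520000 = 8472650000
Σ wᵢ·x = 62×177 + 7×146 + 65×172 + 99×219 + 136×265 + 59×196 + 111×91 + 132×131 + 92×328 + 96×374 + 173×174 + 40×91
  = 219676
Ratio = 8472650000 / 219676 = 38568.847

38600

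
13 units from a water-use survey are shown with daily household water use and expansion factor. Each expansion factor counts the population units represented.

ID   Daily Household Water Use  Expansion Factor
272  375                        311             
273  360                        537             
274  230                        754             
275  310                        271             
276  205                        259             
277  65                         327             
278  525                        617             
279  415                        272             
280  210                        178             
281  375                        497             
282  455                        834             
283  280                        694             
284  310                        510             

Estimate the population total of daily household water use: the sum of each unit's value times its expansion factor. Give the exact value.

Weighted total = 2034175

2034175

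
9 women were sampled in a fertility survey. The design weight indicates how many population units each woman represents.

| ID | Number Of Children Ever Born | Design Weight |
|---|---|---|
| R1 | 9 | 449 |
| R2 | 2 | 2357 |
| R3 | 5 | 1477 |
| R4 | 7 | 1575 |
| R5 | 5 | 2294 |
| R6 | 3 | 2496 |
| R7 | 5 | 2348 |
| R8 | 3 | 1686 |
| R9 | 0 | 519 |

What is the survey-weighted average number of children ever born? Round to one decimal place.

4.1

Weighted sum = 9×449 + 2×2357 + 5×1477 + 7×1575 + 5×2294 + 3×2496 + 5×2348 + 3×1686 + 0×519
  = 4041 + 4714 + 7385 + 11025 + 11470 + 7488 + 11740 + 5058 + 0 = 62921
Sum of weights = 449 + 2357 + 1477 + 1575 + 2294 + 2496 + 2348 + 1686 + 519 = 15201
Weighted mean = 62921 / 15201 = 4.1392672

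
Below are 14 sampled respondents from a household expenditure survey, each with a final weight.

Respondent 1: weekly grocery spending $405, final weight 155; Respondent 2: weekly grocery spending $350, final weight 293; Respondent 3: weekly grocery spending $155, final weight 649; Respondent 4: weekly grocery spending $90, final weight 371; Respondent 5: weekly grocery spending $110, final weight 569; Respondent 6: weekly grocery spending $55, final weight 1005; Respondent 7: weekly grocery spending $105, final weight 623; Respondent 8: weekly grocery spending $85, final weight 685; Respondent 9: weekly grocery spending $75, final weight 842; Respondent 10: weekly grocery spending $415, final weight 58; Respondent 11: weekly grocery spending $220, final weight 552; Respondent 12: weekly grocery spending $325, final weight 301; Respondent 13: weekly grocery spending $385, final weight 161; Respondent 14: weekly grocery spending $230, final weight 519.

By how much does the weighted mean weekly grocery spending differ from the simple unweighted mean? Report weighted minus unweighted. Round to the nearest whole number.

Unweighted sum = 3005
Unweighted mean = 3005 / 14 = 214.64286
Weighted sum = 1028655
Sum of weights = 6783
Weighted mean = 1028655 / 6783 = 151.65192
Difference (weighted minus unweighted) = -62.990933

-63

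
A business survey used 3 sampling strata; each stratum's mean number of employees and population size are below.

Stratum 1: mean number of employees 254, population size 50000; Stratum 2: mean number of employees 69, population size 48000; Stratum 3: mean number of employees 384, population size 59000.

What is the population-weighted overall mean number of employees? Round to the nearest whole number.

246

Σ Nₕ·x̄ₕ = 254×50000 + 69×48000 + 384×59000
  = 12700000 + 3312000 + 22656000 = 38668000
Σ Nₕ = 50000 + 48000 + 59000 = 157000
Overall mean = 38668000 / 157000 = 246.29299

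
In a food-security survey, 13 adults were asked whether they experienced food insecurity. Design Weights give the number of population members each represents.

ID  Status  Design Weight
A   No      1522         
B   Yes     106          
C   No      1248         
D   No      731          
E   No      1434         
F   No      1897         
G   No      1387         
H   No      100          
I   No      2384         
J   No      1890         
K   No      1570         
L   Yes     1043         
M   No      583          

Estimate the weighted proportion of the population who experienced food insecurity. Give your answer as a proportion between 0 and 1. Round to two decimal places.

0.07

Sum of weights for 'Yes' = 106 + 1043 = 1149
Total weight = 15895
Weighted proportion = 1149 / 15895 = 0.072286883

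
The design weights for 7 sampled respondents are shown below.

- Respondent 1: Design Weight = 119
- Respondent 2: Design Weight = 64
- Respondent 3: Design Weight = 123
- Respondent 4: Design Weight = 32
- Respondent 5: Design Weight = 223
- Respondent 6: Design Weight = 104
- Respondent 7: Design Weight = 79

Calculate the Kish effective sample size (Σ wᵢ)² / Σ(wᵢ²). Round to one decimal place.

Σ wᵢ = 119 + 64 + 123 + 32 + 223 + 104 + 79 = 744
Σ wᵢ² = 14161 + 4096 + 15129 + 1024 + 49729 + 10816 + 6241 = 101196
n_eff = 744² / 101196 = 553536 / 101196 = 5.4699395

5.5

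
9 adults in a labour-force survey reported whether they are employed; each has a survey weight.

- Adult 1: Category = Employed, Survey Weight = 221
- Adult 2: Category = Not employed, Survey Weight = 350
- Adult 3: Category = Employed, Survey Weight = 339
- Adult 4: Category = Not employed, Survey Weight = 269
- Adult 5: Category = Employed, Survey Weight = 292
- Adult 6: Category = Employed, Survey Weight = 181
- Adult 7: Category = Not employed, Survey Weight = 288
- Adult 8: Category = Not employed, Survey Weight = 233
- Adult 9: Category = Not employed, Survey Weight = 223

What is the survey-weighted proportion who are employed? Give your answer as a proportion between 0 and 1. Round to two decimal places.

Sum of weights for 'Employed' = 221 + 339 + 292 + 181 = 1033
Total weight = 221 + 350 + 339 + 269 + 292 + 181 + 288 + 233 + 223 = 2396
Weighted proportion = 1033 / 2396 = 0.43113523

0.43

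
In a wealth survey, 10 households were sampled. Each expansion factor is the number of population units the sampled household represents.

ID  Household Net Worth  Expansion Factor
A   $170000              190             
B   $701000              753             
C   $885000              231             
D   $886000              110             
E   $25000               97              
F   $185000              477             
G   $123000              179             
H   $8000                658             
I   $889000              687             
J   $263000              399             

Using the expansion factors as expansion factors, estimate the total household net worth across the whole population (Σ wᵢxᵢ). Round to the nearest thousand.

1695679000

Weighted total = 170000×190 + 701000×753 + 885000×231 + 886000×110 + 25000×97 + 185000×477 + 123000×179 + 8000×658 + 889000×687 + 263000×399
  = 1695679000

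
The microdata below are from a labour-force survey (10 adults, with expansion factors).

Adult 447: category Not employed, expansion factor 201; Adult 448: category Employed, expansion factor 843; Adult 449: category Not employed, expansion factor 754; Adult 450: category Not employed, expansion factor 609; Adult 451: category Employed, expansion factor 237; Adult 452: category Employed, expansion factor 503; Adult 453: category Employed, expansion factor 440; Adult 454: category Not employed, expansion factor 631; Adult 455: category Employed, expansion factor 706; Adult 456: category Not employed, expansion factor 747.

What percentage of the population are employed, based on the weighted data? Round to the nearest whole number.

48

Sum of weights for 'Employed' = 843 + 237 + 503 + 440 + 706 = 2729
Total weight = 201 + 843 + 754 + 609 + 237 + 503 + 440 + 631 + 706 + 747 = 5671
Weighted proportion = 2729 / 5671 = 0.48122024 → 48.122024%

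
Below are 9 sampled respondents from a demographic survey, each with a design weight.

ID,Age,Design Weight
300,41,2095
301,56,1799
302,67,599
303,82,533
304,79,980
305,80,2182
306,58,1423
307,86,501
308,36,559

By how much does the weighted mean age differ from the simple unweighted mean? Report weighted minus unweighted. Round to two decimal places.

Unweighted sum = 585
Unweighted mean = 585 / 9 = 65
Weighted sum = 41×2095 + 56×1799 + 67×599 + 82×533 + 79×980 + 80×2182 + 58×1423 + 86×501 + 36×559
  = 85895 + 100744 + 40133 + 43706 + 77420 + 174560 + 82534 + 43086 + 20124 = 668202
Sum of weights = 2095 + 1799 + 599 + 533 + 980 + 2182 + 1423 + 501 + 559 = 10671
Weighted mean = 668202 / 10671 = 62.618499
Difference (weighted minus unweighted) = -2.3815013

-2.38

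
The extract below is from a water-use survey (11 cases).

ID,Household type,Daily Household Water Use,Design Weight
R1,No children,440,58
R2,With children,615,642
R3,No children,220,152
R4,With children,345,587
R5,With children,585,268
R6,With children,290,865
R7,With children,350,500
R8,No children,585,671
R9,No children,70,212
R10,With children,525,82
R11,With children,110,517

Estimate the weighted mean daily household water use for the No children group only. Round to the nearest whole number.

427

No children rows: R1, R3, R8, R9
Weighted sum = 440×58 + 220×152 + 585×671 + 70×212
  = 25520 + 33440 + 392535 + 14840 = 466335
Sum of weights = 58 + 152 + 671 + 212 = 1093
Weighted mean = 466335 / 1093 = 426.65599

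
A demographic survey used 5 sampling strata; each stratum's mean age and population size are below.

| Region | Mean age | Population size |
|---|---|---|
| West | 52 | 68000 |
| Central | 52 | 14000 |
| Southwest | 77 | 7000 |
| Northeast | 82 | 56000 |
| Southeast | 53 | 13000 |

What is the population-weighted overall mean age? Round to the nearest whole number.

Σ Nₕ·x̄ₕ = 52×68000 + 52×14000 + 77×7000 + 82×56000 + 53×13000
  = 3536000 + 728000 + 539000 + 4592000 + 689000 = 10084000
Σ Nₕ = 68000 + 14000 + 7000 + 56000 + 13000 = 158000
Overall mean = 10084000 / 158000 = 63.822785

64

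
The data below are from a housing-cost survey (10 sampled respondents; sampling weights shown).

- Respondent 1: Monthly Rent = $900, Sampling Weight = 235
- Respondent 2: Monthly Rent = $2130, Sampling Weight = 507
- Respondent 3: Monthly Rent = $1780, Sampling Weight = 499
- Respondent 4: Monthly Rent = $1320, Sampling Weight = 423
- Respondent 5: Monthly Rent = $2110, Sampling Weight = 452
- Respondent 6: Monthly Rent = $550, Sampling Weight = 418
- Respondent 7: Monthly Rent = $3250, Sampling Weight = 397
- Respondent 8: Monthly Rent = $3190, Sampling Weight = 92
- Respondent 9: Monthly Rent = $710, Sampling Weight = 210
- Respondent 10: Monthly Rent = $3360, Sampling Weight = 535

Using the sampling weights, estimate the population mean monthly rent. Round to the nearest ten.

Weighted sum = 900×235 + 2130×507 + 1780×499 + 1320×423 + 2110×452 + 550×418 + 3250×397 + 3190×92 + 710×210 + 3360×535
  = 211500 + 1079910 + 888220 + 558360 + 953720 + 229900 + 1290250 + 293480 + 149100 + 1797600 = 7452040
Sum of weights = 3768
Weighted mean = 7452040 / 3768 = 1977.7176

1980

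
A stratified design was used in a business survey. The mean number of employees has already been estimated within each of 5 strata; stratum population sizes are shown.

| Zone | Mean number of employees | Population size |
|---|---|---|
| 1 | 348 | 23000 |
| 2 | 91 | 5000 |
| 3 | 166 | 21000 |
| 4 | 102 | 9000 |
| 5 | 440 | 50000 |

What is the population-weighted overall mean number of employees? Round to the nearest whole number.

323

Σ Nₕ·x̄ₕ = 348×23000 + 91×5000 + 166×21000 + 102×9000 + 440×50000
  = 8004000 + 455000 + 3486000 + 918000 + 22000000 = 34863000
Σ Nₕ = 23000 + 5000 + 21000 + 9000 + 50000 = 108000
Overall mean = 34863000 / 108000 = 322.80556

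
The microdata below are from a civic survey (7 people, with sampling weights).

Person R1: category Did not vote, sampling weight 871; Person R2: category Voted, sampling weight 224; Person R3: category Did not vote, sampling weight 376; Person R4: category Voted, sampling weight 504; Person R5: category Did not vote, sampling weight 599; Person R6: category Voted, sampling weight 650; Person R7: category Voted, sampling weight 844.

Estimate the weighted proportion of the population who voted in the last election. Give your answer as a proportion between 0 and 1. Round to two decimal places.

Sum of weights for 'Voted' = 224 + 504 + 650 + 844 = 2222
Total weight = 871 + 224 + 376 + 504 + 599 + 650 + 844 = 4068
Weighted proportion = 2222 / 4068 = 0.54621436

0.55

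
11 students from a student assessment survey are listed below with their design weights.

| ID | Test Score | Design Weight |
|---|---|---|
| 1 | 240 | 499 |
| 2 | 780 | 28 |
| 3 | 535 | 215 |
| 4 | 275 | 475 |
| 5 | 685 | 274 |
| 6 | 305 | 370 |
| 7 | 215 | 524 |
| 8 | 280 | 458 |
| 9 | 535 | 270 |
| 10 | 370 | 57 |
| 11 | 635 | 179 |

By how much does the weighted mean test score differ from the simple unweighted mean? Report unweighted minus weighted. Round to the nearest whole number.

81

Unweighted sum = 240 + 780 + 535 + 275 + 685 + 305 + 215 + 280 + 535 + 370 + 635 = 4855
Unweighted mean = 4855 / 11 = 441.36364
Weighted sum = 1207895
Sum of weights = 499 + 28 + 215 + 475 + 274 + 370 + 524 + 458 + 270 + 57 + 179 = 3349
Weighted mean = 1207895 / 3349 = 360.67334
Difference (unweighted minus weighted) = 80.690301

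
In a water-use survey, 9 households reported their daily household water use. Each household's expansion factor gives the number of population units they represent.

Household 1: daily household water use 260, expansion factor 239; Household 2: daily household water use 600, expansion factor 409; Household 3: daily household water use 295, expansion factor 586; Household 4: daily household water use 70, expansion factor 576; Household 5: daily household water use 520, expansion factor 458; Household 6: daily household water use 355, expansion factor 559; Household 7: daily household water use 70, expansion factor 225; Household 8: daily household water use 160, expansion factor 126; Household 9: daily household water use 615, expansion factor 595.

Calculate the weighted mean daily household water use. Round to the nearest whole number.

360

Weighted sum = 260×239 + 600×409 + 295×586 + 70×576 + 520×458 + 355×559 + 70×225 + 160×126 + 615×595
  = 62140 + 245400 + 172870 + 40320 + 238160 + 198445 + 15750 + 20160 + 365925 = 1359170
Sum of weights = 239 + 409 + 586 + 576 + 458 + 559 + 225 + 126 + 595 = 3773
Weighted mean = 1359170 / 3773 = 360.23589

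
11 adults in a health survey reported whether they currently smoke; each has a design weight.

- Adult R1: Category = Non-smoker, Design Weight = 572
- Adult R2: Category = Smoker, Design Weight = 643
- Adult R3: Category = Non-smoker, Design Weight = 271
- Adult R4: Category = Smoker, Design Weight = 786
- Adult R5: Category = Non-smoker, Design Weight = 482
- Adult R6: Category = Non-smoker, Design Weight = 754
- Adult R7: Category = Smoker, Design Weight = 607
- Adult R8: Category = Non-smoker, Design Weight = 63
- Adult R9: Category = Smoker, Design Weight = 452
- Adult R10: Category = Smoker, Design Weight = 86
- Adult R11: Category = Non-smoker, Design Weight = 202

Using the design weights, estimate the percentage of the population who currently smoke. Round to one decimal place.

Sum of weights for 'Smoker' = 643 + 786 + 607 + 452 + 86 = 2574
Total weight = 572 + 643 + 271 + 786 + 482 + 754 + 607 + 63 + 452 + 86 + 202 = 4918
Weighted proportion = 2574 / 4918 = 0.52338349 → 52.338349%

52.3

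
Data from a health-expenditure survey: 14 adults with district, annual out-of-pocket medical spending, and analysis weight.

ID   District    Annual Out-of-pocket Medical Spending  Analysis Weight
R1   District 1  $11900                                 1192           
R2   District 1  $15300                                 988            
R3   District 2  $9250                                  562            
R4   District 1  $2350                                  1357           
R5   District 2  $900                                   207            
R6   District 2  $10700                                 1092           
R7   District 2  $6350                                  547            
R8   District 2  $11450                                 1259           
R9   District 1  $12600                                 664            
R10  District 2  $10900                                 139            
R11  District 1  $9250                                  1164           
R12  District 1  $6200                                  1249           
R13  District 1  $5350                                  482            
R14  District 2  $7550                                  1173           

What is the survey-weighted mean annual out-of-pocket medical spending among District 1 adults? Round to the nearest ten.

8730

District 1 rows: R1, R2, R4, R9, R11, R12, R13
Weighted sum = 11900×1192 + 15300×988 + 2350×1357 + 12600×664 + 9250×1164 + 6200×1249 + 5350×482
  = 14184800 + 15116400 + 3188950 + 8366400 + 10767000 + 7743800 + 2578700 = 61946050
Sum of weights = 1192 + 988 + 1357 + 664 + 1164 + 1249 + 482 = 7096
Weighted mean = 61946050 / 7096 = 8729.7139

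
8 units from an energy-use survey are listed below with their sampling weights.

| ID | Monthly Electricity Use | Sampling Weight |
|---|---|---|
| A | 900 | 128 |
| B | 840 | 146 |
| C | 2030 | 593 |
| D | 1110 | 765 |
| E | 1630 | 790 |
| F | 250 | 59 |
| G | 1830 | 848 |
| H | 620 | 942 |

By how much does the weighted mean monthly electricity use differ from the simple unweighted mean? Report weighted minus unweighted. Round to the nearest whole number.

Unweighted sum = 900 + 840 + 2030 + 1110 + 1630 + 250 + 1830 + 620 = 9210
Unweighted mean = 9210 / 8 = 1151.25
Weighted sum = 900×128 + 840×146 + 2030×593 + 1110×765 + 1630×790 + 250×59 + 1830×848 + 620×942
  = 5729110
Sum of weights = 4271
Weighted mean = 5729110 / 4271 = 1341.3978
Difference (weighted minus unweighted) = 190.1478

190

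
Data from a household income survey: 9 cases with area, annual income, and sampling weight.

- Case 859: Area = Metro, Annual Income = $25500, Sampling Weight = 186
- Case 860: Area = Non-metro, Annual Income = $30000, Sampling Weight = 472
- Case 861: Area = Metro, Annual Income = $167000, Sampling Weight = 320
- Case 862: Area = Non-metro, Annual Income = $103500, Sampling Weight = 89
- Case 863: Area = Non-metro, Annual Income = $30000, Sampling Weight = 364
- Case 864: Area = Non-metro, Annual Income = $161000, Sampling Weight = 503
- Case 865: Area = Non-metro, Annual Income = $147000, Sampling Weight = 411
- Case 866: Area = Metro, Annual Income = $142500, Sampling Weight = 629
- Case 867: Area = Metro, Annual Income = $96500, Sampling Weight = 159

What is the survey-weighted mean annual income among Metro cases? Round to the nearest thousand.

126000

Metro rows: 859, 861, 866, 867
Weighted sum = 25500×186 + 167000×320 + 142500×629 + 96500×159
  = 4743000 + 53440000 + 89632500 + 15343500 = 163159000
Sum of weights = 186 + 320 + 629 + 159 = 1294
Weighted mean = 163159000 / 1294 = 126088.87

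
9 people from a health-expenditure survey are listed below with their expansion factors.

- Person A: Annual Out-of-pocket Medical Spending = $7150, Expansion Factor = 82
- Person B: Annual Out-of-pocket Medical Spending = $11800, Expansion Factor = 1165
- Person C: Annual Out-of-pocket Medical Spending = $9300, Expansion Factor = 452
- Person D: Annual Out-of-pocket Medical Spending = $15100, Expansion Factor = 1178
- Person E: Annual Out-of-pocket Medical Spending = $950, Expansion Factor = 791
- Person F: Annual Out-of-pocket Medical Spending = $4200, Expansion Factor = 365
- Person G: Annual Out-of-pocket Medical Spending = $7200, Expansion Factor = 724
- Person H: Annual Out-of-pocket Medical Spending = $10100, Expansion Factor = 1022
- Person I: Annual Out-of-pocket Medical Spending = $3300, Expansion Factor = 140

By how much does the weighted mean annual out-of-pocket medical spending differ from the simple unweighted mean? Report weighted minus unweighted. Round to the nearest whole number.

1548

Unweighted sum = 7150 + 11800 + 9300 + 15100 + 950 + 4200 + 7200 + 10100 + 3300 = 69100
Unweighted mean = 69100 / 9 = 7677.7778
Weighted sum = 7150×82 + 11800×1165 + 9300×452 + 15100×1178 + 950×791 + 4200×365 + 7200×724 + 10100×1022 + 3300×140
  = 586300 + 13747000 + 4203600 + 17787800 + 751450 + 1533000 + 5212800 + 10322200 + 462000 = 54606150
Sum of weights = 82 + 1165 + 452 + 1178 + 791 + 365 + 724 + 1022 + 140 = 5919
Weighted mean = 54606150 / 5919 = 9225.5702
Difference (weighted minus unweighted) = 1547.7924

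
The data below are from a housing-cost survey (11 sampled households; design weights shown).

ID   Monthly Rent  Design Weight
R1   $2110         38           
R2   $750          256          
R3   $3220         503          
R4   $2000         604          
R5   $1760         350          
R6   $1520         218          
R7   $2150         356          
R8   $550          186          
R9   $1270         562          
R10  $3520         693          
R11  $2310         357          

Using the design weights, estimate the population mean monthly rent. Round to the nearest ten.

2160

Weighted sum = 2110×38 + 750×256 + 3220×503 + 2000×604 + 1760×350 + 1520×218 + 2150×356 + 550×186 + 1270×562 + 3520×693 + 2310×357
  = 80180 + 192000 + 1619660 + 1208000 + 616000 + 331360 + 765400 + 102300 + 713740 + 2439360 + 824670 = 8892670
Sum of weights = 38 + 256 + 503 + 604 + 350 + 218 + 356 + 186 + 562 + 693 + 357 = 4123
Weighted mean = 8892670 / 4123 = 2156.8445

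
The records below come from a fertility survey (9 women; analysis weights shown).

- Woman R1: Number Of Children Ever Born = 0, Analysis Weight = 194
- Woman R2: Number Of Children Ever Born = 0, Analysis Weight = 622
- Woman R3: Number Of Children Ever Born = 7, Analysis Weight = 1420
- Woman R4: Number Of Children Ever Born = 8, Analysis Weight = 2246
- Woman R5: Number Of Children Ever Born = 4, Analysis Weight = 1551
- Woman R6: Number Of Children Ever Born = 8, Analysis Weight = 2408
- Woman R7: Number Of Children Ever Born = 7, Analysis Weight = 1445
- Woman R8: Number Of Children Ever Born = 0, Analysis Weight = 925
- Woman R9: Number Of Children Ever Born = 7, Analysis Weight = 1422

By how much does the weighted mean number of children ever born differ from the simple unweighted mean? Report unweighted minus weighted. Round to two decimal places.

Unweighted sum = 0 + 0 + 7 + 8 + 4 + 8 + 7 + 0 + 7 = 41
Unweighted mean = 41 / 9 = 4.5555556
Weighted sum = 73445
Sum of weights = 194 + 622 + 1420 + 2246 + 1551 + 2408 + 1445 + 925 + 1422 = 12233
Weighted mean = 73445 / 12233 = 6.0038421
Difference (unweighted minus weighted) = -1.4482865

-1.45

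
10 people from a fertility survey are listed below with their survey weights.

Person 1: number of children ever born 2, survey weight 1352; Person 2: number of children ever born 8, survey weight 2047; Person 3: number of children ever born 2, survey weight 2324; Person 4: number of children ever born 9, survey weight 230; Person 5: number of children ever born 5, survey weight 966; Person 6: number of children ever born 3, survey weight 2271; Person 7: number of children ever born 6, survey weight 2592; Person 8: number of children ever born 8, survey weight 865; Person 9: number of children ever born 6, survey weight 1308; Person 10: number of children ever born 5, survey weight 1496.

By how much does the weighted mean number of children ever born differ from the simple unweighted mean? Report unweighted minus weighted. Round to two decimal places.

0.53

Unweighted sum = 54
Unweighted mean = 54 / 10 = 5.4
Weighted sum = 2×1352 + 8×2047 + 2×2324 + 9×230 + 5×966 + 3×2271 + 6×2592 + 8×865 + 6×1308 + 5×1496
  = 2704 + 16376 + 4648 + 2070 + 4830 + 6813 + 15552 + 6920 + 7848 + 7480 = 75241
Sum of weights = 1352 + 2047 + 2324 + 230 + 966 + 2271 + 2592 + 865 + 1308 + 1496 = 15451
Weighted mean = 75241 / 15451 = 4.8696524
Difference (unweighted minus weighted) = 0.53034755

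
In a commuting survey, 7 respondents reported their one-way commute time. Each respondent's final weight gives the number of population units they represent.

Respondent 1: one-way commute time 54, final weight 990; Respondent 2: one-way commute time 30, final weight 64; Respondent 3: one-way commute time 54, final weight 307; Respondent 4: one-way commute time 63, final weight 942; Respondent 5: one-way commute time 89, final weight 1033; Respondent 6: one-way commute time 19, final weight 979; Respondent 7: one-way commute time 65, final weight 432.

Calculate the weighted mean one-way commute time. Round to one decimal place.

56.9

Weighted sum = 54×990 + 30×64 + 54×307 + 63×942 + 89×1033 + 19×979 + 65×432
  = 269922
Sum of weights = 990 + 64 + 307 + 942 + 1033 + 979 + 432 = 4747
Weighted mean = 269922 / 4747 = 56.861597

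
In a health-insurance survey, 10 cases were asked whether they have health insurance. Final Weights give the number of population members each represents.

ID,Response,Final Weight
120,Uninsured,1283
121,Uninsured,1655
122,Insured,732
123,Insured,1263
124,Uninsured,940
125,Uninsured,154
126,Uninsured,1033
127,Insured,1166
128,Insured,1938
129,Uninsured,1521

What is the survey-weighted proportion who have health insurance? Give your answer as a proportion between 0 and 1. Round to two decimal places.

Sum of weights for 'Insured' = 732 + 1263 + 1166 + 1938 = 5099
Total weight = 1283 + 1655 + 732 + 1263 + 940 + 154 + 1033 + 1166 + 1938 + 1521 = 11685
Weighted proportion = 5099 / 11685 = 0.43637142

0.44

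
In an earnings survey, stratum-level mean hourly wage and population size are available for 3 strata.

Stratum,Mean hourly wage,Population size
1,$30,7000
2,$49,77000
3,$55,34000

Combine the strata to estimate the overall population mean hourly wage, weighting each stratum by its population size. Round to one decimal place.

Σ Nₕ·x̄ₕ = 30×7000 + 49×77000 + 55×34000
  = 210000 + 3773000 + 1870000 = 5853000
Σ Nₕ = 7000 + 77000 + 34000 = 118000
Overall mean = 5853000 / 118000 = 49.601695

49.6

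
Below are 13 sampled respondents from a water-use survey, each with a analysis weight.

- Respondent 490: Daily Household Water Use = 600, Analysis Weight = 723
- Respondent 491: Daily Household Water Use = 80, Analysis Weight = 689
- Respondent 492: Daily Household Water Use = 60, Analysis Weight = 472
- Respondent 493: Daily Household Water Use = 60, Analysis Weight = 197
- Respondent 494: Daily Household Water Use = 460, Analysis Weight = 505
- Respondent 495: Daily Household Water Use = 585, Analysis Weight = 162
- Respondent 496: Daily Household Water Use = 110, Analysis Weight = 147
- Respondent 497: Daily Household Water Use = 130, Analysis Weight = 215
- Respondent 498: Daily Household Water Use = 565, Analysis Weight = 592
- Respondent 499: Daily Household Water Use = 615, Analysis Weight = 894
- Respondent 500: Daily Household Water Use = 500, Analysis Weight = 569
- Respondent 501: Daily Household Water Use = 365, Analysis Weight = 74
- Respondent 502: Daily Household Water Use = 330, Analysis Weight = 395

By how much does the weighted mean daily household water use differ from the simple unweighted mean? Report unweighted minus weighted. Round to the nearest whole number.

-52

Unweighted sum = 4460
Unweighted mean = 4460 / 13 = 343.07692
Weighted sum = 2226400
Sum of weights = 5634
Weighted mean = 2226400 / 5634 = 395.17217
Difference (unweighted minus weighted) = -52.095246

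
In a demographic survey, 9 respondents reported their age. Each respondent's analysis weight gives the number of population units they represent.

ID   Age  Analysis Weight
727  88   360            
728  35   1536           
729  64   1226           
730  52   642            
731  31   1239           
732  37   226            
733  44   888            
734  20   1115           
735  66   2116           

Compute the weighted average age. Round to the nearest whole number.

Weighted sum = 88×360 + 35×1536 + 64×1226 + 52×642 + 31×1239 + 37×226 + 44×888 + 20×1115 + 66×2116
  = 31680 + 53760 + 78464 + 33384 + 38409 + 8362 + 39072 + 22300 + 139656 = 445087
Sum of weights = 360 + 1536 + 1226 + 642 + 1239 + 226 + 888 + 1115 + 2116 = 9348
Weighted mean = 445087 / 9348 = 47.613072

48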